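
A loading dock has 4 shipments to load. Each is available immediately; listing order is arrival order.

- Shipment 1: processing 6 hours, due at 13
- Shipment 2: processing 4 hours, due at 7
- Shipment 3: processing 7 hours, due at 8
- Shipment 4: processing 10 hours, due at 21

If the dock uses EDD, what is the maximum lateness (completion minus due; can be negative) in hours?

6

EDD (increasing due date): Shipment 2 Shipment 3 Shipment 1 Shipment 4.
Shipment 2: 0→4, due 7, lateness -3
Shipment 3: 4→11, due 8, lateness 3
Shipment 1: 11→17, due 13, lateness 4
Shipment 4: 17→27, due 21, lateness 6
Maximum = 6.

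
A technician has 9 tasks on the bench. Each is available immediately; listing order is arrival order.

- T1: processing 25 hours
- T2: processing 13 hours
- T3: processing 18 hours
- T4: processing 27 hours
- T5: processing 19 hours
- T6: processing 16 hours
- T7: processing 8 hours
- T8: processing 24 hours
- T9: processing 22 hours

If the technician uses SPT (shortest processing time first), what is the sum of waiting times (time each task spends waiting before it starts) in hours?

556

SPT (increasing processing time): T7 T2 T6 T3 T5 T9 T8 T1 T4.
T7: waits 0, runs 0→8
T2: waits 8, runs 8→21
T6: waits 21, runs 21→37
T3: waits 37, runs 37→55
T5: waits 55, runs 55→74
T9: waits 74, runs 74→96
T8: waits 96, runs 96→120
T1: waits 120, runs 120→145
T4: waits 145, runs 145→172
Sum = 0+8+21+37+55+74+96+120+145 = 556.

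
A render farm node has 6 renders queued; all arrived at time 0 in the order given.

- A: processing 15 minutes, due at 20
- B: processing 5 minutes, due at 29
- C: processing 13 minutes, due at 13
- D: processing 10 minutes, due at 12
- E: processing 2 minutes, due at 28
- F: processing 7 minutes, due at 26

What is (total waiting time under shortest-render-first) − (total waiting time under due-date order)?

SPT (increasing processing time): E B F D C A.
E: waits 0, runs 0→2
B: waits 2, runs 2→7
F: waits 7, runs 7→14
D: waits 14, runs 14→24
C: waits 24, runs 24→37
A: waits 37, runs 37→52
Sum = 0+2+7+14+24+37 = 84.
EDD (increasing due date): D C A F E B.
D: waits 0, runs 0→10
C: waits 10, runs 10→23
A: waits 23, runs 23→38
F: waits 38, runs 38→45
E: waits 45, runs 45→47
B: waits 47, runs 47→52
Sum = 0+10+23+38+45+47 = 163.
Difference = 84 − 163 = -79.

-79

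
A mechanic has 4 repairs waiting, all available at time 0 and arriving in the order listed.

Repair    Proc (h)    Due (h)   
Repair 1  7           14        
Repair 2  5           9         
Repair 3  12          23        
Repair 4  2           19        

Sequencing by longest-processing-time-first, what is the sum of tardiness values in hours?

27

LPT (decreasing processing time): Repair 3 Repair 1 Repair 2 Repair 4.
Repair 3: 0→12, due 23, tardiness 0
Repair 1: 12→19, due 14, tardiness 5
Repair 2: 19→24, due 9, tardiness 15
Repair 4: 24→26, due 19, tardiness 7
Sum = 0+5+15+7 = 27.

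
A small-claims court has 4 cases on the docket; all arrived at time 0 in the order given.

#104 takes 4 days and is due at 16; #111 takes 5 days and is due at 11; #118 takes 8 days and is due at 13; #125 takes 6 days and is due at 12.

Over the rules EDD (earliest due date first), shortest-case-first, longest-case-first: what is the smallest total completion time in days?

EDD (increasing due date): #111 #125 #118 #104.
#111: 0→5
#125: 5→11
#118: 11→19
#104: 19→23
Sum = 5+11+19+23 = 58.
SPT (increasing processing time): #104 #111 #125 #118.
#104: 0→4
#111: 4→9
#125: 9→15
#118: 15→23
Sum = 4+9+15+23 = 51.
LPT (decreasing processing time): #118 #125 #111 #104.
#118: 0→8
#125: 8→14
#111: 14→19
#104: 19→23
Sum = 8+14+19+23 = 64.
EDD 58, SPT 51, LPT 64 → minimum 51.

51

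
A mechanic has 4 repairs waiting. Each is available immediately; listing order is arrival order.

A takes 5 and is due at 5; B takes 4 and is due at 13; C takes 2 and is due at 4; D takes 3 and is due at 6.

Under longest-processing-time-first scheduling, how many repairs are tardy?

2

LPT (decreasing processing time): A B D C.
A: 0→5, due 5, tardiness 0
B: 5→9, due 13, tardiness 0
D: 9→12, due 6, tardiness 6
C: 12→14, due 4, tardiness 10
Late repairs: 2.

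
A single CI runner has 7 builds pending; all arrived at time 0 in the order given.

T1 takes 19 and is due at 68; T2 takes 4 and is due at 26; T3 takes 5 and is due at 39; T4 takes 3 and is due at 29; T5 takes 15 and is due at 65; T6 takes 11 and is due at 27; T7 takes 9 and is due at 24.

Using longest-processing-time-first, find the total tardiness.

142

LPT (decreasing processing time): T1 T5 T6 T7 T3 T2 T4.
T1: 0→19, due 68, tardiness 0
T5: 19→34, due 65, tardiness 0
T6: 34→45, due 27, tardiness 18
T7: 45→54, due 24, tardiness 30
T3: 54→59, due 39, tardiness 20
T2: 59→63, due 26, tardiness 37
T4: 63→66, due 29, tardiness 37
Sum = 0+0+18+30+20+37+37 = 142.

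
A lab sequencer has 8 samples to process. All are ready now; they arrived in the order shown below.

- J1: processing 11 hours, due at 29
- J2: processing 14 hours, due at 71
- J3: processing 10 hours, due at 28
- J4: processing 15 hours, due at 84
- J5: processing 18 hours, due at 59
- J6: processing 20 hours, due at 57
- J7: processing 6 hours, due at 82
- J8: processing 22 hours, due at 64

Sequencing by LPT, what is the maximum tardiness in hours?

82

LPT (decreasing processing time): J8 J6 J5 J4 J2 J1 J3 J7.
J8: 0→22, due 64, tardiness 0
J6: 22→42, due 57, tardiness 0
J5: 42→60, due 59, tardiness 1
J4: 60→75, due 84, tardiness 0
J2: 75→89, due 71, tardiness 18
J1: 89→100, due 29, tardiness 71
J3: 100→110, due 28, tardiness 82
J7: 110→116, due 82, tardiness 34
Maximum = 82.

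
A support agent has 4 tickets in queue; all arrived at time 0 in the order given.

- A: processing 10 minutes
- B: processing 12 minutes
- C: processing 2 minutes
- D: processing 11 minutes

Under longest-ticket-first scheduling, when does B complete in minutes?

LPT (decreasing processing time): B D A C.
B: 0→12

12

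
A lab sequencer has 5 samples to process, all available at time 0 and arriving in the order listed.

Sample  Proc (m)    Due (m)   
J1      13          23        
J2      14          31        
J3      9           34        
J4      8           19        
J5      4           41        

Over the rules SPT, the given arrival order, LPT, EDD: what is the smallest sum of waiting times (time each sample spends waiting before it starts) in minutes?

SPT (increasing processing time): J5 J4 J3 J1 J2.
J5: waits 0, runs 0→4
J4: waits 4, runs 4→12
J3: waits 12, runs 12→21
J1: waits 21, runs 21→34
J2: waits 34, runs 34→48
Sum = 0+4+12+21+34 = 71.
FIFO (arrival order): J1 J2 J3 J4 J5.
J1: waits 0, runs 0→13
J2: waits 13, runs 13→27
J3: waits 27, runs 27→36
J4: waits 36, runs 36→44
J5: waits 44, runs 44→48
Sum = 0+13+27+36+44 = 120.
LPT (decreasing processing time): J2 J1 J3 J4 J5.
J2: waits 0, runs 0→14
J1: waits 14, runs 14→27
J3: waits 27, runs 27→36
J4: waits 36, runs 36→44
J5: waits 44, runs 44→48
Sum = 0+14+27+36+44 = 121.
EDD (increasing due date): J4 J1 J2 J3 J5.
J4: waits 0, runs 0→8
J1: waits 8, runs 8→21
J2: waits 21, runs 21→35
J3: waits 35, runs 35→44
J5: waits 44, runs 44→48
Sum = 0+8+21+35+44 = 108.
SPT 71, FIFO 120, LPT 121, EDD 108 → minimum 71.

71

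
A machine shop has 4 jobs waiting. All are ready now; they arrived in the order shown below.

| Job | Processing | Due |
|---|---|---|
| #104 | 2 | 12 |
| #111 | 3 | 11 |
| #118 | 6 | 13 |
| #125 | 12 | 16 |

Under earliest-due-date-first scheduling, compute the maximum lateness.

7

EDD (increasing due date): #111 #104 #118 #125.
#111: 0→3, due 11, lateness -8
#104: 3→5, due 12, lateness -7
#118: 5→11, due 13, lateness -2
#125: 11→23, due 16, lateness 7
Maximum = 7.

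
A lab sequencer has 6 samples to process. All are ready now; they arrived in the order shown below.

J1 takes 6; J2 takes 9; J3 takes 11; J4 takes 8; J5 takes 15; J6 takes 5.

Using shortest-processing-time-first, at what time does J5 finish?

54

SPT (increasing processing time): J6 J1 J4 J2 J3 J5.
J6: 0→5
J1: 5→11
J4: 11→19
J2: 19→28
J3: 28→39
J5: 39→54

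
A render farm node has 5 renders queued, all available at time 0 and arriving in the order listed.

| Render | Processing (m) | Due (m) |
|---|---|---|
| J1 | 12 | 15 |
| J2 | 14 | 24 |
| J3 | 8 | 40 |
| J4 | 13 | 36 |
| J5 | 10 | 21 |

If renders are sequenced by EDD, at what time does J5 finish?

22

EDD (increasing due date): J1 J5 J2 J4 J3.
J1: 0→12
J5: 12→22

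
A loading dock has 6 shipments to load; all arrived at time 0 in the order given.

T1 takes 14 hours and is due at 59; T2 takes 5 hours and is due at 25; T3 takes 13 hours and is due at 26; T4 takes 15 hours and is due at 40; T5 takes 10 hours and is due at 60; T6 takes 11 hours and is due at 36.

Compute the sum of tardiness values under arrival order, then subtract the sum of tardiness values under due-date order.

FIFO (arrival order): T1 T2 T3 T4 T5 T6.
T1: 0→14, due 59, tardiness 0
T2: 14→19, due 25, tardiness 0
T3: 19→32, due 26, tardiness 6
T4: 32→47, due 40, tardiness 7
T5: 47→57, due 60, tardiness 0
T6: 57→68, due 36, tardiness 32
Sum = 0+0+6+7+0+32 = 45.
EDD (increasing due date): T2 T3 T6 T4 T1 T5.
T2: 0→5, due 25, tardiness 0
T3: 5→18, due 26, tardiness 0
T6: 18→29, due 36, tardiness 0
T4: 29→44, due 40, tardiness 4
T1: 44→58, due 59, tardiness 0
T5: 58→68, due 60, tardiness 8
Sum = 0+0+0+4+0+8 = 12.
Difference = 45 − 12 = 33.

33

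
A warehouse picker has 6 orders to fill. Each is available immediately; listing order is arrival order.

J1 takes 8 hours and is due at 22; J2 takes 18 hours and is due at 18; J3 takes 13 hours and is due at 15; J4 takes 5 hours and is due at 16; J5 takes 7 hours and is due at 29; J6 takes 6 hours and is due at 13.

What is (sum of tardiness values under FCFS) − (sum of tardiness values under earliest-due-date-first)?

34

FIFO (arrival order): J1 J2 J3 J4 J5 J6.
J1: 0→8, due 22, tardiness 0
J2: 8→26, due 18, tardiness 8
J3: 26→39, due 15, tardiness 24
J4: 39→44, due 16, tardiness 28
J5: 44→51, due 29, tardiness 22
J6: 51→57, due 13, tardiness 44
Sum = 0+8+24+28+22+44 = 126.
EDD (increasing due date): J6 J3 J4 J2 J1 J5.
J6: 0→6, due 13, tardiness 0
J3: 6→19, due 15, tardiness 4
J4: 19→24, due 16, tardiness 8
J2: 24→42, due 18, tardiness 24
J1: 42→50, due 22, tardiness 28
J5: 50→57, due 29, tardiness 28
Sum = 0+4+8+24+28+28 = 92.
Difference = 126 − 92 = 34.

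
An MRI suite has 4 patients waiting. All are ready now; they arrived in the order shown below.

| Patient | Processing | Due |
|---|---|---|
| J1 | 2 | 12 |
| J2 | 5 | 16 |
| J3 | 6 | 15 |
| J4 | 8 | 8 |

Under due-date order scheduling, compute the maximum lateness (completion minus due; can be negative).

EDD (increasing due date): J4 J1 J3 J2.
J4: 0→8, due 8, lateness 0
J1: 8→10, due 12, lateness -2
J3: 10→16, due 15, lateness 1
J2: 16→21, due 16, lateness 5
Maximum = 5.

5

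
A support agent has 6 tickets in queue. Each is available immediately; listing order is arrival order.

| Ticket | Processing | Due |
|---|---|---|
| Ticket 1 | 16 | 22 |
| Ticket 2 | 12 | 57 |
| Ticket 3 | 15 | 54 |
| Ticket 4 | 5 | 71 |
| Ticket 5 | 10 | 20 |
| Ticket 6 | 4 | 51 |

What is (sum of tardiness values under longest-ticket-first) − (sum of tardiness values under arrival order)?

-5

LPT (decreasing processing time): Ticket 1 Ticket 3 Ticket 2 Ticket 5 Ticket 4 Ticket 6.
Ticket 1: 0→16, due 22, tardiness 0
Ticket 3: 16→31, due 54, tardiness 0
Ticket 2: 31→43, due 57, tardiness 0
Ticket 5: 43→53, due 20, tardiness 33
Ticket 4: 53→58, due 71, tardiness 0
Ticket 6: 58→62, due 51, tardiness 11
Sum = 0+0+0+33+0+11 = 44.
FIFO (arrival order): Ticket 1 Ticket 2 Ticket 3 Ticket 4 Ticket 5 Ticket 6.
Ticket 1: 0→16, due 22, tardiness 0
Ticket 2: 16→28, due 57, tardiness 0
Ticket 3: 28→43, due 54, tardiness 0
Ticket 4: 43→48, due 71, tardiness 0
Ticket 5: 48→58, due 20, tardiness 38
Ticket 6: 58→62, due 51, tardiness 11
Sum = 0+0+0+0+38+11 = 49.
Difference = 44 − 49 = -5.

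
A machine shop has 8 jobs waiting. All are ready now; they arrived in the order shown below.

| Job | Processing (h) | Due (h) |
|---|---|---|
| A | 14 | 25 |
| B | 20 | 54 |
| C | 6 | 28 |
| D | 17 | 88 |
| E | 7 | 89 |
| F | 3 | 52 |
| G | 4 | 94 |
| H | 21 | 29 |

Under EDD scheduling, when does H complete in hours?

EDD (increasing due date): A C H F B D E G.
A: 0→14
C: 14→20
H: 20→41

41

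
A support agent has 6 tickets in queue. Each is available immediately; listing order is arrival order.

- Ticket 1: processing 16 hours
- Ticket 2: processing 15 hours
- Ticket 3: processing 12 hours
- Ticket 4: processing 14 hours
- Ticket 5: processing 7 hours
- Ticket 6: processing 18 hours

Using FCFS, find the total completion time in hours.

FIFO (arrival order): Ticket 1 Ticket 2 Ticket 3 Ticket 4 Ticket 5 Ticket 6.
Ticket 1: 0→16
Ticket 2: 16→31
Ticket 3: 31→43
Ticket 4: 43→57
Ticket 5: 57→64
Ticket 6: 64→82
Sum = 16+31+43+57+64+82 = 293.

293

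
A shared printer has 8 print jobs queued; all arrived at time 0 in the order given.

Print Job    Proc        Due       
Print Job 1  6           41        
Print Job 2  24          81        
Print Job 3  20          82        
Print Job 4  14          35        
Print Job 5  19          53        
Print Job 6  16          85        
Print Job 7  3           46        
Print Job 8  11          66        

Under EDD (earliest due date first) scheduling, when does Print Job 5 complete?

42

EDD (increasing due date): Print Job 4 Print Job 1 Print Job 7 Print Job 5 Print Job 8 Print Job 2 Print Job 3 Print Job 6.
Print Job 4: 0→14
Print Job 1: 14→20
Print Job 7: 20→23
Print Job 5: 23→42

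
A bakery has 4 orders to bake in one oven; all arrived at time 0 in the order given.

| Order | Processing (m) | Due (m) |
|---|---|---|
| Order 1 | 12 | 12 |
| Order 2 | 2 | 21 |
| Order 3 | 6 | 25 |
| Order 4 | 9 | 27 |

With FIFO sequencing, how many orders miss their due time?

FIFO (arrival order): Order 1 Order 2 Order 3 Order 4.
Order 1: 0→12, due 12, tardiness 0
Order 2: 12→14, due 21, tardiness 0
Order 3: 14→20, due 25, tardiness 0
Order 4: 20→29, due 27, tardiness 2
Late orders: 1.

1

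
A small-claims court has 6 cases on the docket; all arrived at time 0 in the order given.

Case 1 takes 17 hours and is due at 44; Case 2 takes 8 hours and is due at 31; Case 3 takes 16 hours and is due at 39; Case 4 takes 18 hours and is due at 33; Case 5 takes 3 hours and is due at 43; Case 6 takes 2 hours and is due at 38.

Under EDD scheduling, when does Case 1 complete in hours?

64

EDD (increasing due date): Case 2 Case 4 Case 6 Case 3 Case 5 Case 1.
Case 2: 0→8
Case 4: 8→26
Case 6: 26→28
Case 3: 28→44
Case 5: 44→47
Case 1: 47→64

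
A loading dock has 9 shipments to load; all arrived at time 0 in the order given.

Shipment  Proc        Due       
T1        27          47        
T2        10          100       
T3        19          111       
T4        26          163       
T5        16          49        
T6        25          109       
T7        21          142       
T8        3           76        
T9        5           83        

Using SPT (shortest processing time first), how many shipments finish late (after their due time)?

SPT (increasing processing time): T8 T9 T2 T5 T3 T7 T6 T4 T1.
T8: 0→3, due 76, tardiness 0
T9: 3→8, due 83, tardiness 0
T2: 8→18, due 100, tardiness 0
T5: 18→34, due 49, tardiness 0
T3: 34→53, due 111, tardiness 0
T7: 53→74, due 142, tardiness 0
T6: 74→99, due 109, tardiness 0
T4: 99→125, due 163, tardiness 0
T1: 125→152, due 47, tardiness 105
Late shipments: 1.

1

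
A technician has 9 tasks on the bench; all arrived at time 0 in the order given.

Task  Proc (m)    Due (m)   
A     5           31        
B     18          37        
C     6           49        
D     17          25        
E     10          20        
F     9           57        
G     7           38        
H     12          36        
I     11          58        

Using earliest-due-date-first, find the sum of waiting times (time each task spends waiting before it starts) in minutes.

403

EDD (increasing due date): E D A H B G C F I.
E: waits 0, runs 0→10
D: waits 10, runs 10→27
A: waits 27, runs 27→32
H: waits 32, runs 32→44
B: waits 44, runs 44→62
G: waits 62, runs 62→69
C: waits 69, runs 69→75
F: waits 75, runs 75→84
I: waits 84, runs 84→95
Sum = 0+10+27+32+44+62+69+75+84 = 403.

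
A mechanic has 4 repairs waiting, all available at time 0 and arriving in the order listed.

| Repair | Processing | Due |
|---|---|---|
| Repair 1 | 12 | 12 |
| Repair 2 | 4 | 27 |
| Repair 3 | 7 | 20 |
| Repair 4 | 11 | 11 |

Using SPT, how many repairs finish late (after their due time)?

SPT (increasing processing time): Repair 2 Repair 3 Repair 4 Repair 1.
Repair 2: 0→4, due 27, tardiness 0
Repair 3: 4→11, due 20, tardiness 0
Repair 4: 11→22, due 11, tardiness 11
Repair 1: 22→34, due 12, tardiness 22
Late repairs: 2.

2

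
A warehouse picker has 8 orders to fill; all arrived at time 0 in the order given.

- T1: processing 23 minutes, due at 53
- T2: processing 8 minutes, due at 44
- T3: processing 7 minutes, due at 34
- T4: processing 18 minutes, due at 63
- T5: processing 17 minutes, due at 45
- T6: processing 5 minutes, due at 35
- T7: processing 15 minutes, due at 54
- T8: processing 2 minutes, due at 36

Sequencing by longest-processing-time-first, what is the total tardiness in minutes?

LPT (decreasing processing time): T1 T4 T5 T7 T2 T3 T6 T8.
T1: 0→23, due 53, tardiness 0
T4: 23→41, due 63, tardiness 0
T5: 41→58, due 45, tardiness 13
T7: 58→73, due 54, tardiness 19
T2: 73→81, due 44, tardiness 37
T3: 81→88, due 34, tardiness 54
T6: 88→93, due 35, tardiness 58
T8: 93→95, due 36, tardiness 59
Sum = 0+0+13+19+37+54+58+59 = 240.

240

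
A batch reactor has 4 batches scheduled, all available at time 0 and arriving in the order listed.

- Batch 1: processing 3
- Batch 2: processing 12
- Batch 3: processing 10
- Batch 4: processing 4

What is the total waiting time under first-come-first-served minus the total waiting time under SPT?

16

FIFO (arrival order): Batch 1 Batch 2 Batch 3 Batch 4.
Batch 1: waits 0, runs 0→3
Batch 2: waits 3, runs 3→15
Batch 3: waits 15, runs 15→25
Batch 4: waits 25, runs 25→29
Sum = 0+3+15+25 = 43.
SPT (increasing processing time): Batch 1 Batch 4 Batch 3 Batch 2.
Batch 1: waits 0, runs 0→3
Batch 4: waits 3, runs 3→7
Batch 3: waits 7, runs 7→17
Batch 2: waits 17, runs 17→29
Sum = 0+3+7+17 = 27.
Difference = 43 − 27 = 16.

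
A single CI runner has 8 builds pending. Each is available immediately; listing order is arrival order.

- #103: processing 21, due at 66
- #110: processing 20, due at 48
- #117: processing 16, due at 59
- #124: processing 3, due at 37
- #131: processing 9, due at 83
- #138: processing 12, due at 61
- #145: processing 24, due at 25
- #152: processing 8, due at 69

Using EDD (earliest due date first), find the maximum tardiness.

35

EDD (increasing due date): #145 #124 #110 #117 #138 #103 #152 #131.
#145: 0→24, due 25, tardiness 0
#124: 24→27, due 37, tardiness 0
#110: 27→47, due 48, tardiness 0
#117: 47→63, due 59, tardiness 4
#138: 63→75, due 61, tardiness 14
#103: 75→96, due 66, tardiness 30
#152: 96→104, due 69, tardiness 35
#131: 104→113, due 83, tardiness 30
Maximum = 35.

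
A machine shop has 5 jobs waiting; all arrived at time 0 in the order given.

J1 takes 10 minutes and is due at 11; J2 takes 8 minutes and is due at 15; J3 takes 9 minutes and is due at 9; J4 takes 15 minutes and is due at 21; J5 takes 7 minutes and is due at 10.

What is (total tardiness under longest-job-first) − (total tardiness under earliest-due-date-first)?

37

LPT (decreasing processing time): J4 J1 J3 J2 J5.
J4: 0→15, due 21, tardiness 0
J1: 15→25, due 11, tardiness 14
J3: 25→34, due 9, tardiness 25
J2: 34→42, due 15, tardiness 27
J5: 42→49, due 10, tardiness 39
Sum = 0+14+25+27+39 = 105.
EDD (increasing due date): J3 J5 J1 J2 J4.
J3: 0→9, due 9, tardiness 0
J5: 9→16, due 10, tardiness 6
J1: 16→26, due 11, tardiness 15
J2: 26→34, due 15, tardiness 19
J4: 34→49, due 21, tardiness 28
Sum = 0+6+15+19+28 = 68.
Difference = 105 − 68 = 37.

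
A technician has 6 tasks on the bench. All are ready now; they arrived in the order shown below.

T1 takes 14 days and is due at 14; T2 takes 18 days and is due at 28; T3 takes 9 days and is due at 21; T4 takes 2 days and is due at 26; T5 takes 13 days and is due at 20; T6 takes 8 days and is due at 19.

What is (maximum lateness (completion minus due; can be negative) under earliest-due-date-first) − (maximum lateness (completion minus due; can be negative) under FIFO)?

-9

EDD (increasing due date): T1 T6 T5 T3 T4 T2.
T1: 0→14, due 14, lateness 0
T6: 14→22, due 19, lateness 3
T5: 22→35, due 20, lateness 15
T3: 35→44, due 21, lateness 23
T4: 44→46, due 26, lateness 20
T2: 46→64, due 28, lateness 36
Maximum = 36.
FIFO (arrival order): T1 T2 T3 T4 T5 T6.
T1: 0→14, due 14, lateness 0
T2: 14→32, due 28, lateness 4
T3: 32→41, due 21, lateness 20
T4: 41→43, due 26, lateness 17
T5: 43→56, due 20, lateness 36
T6: 56→64, due 19, lateness 45
Maximum = 45.
Difference = 36 − 45 = -9.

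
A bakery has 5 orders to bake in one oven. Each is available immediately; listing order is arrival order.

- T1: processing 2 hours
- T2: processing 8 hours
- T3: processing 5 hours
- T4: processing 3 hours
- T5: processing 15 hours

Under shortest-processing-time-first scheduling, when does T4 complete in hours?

SPT (increasing processing time): T1 T4 T3 T2 T5.
T1: 0→2
T4: 2→5

5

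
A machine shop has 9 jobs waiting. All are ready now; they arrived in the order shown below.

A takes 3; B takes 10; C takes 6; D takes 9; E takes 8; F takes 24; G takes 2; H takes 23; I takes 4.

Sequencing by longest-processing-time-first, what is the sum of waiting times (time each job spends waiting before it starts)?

519

LPT (decreasing processing time): F H B D E C I A G.
F: waits 0, runs 0→24
H: waits 24, runs 24→47
B: waits 47, runs 47→57
D: waits 57, runs 57→66
E: waits 66, runs 66→74
C: waits 74, runs 74→80
I: waits 80, runs 80→84
A: waits 84, runs 84→87
G: waits 87, runs 87→89
Sum = 0+24+47+57+66+74+80+84+87 = 519.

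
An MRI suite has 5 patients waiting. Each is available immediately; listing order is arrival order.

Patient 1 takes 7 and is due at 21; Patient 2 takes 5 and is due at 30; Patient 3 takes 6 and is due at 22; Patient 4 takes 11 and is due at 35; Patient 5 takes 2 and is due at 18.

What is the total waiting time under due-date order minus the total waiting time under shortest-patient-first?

4

EDD (increasing due date): Patient 5 Patient 1 Patient 3 Patient 2 Patient 4.
Patient 5: waits 0, runs 0→2
Patient 1: waits 2, runs 2→9
Patient 3: waits 9, runs 9→15
Patient 2: waits 15, runs 15→20
Patient 4: waits 20, runs 20→31
Sum = 0+2+9+15+20 = 46.
SPT (increasing processing time): Patient 5 Patient 2 Patient 3 Patient 1 Patient 4.
Patient 5: waits 0, runs 0→2
Patient 2: waits 2, runs 2→7
Patient 3: waits 7, runs 7→13
Patient 1: waits 13, runs 13→20
Patient 4: waits 20, runs 20→31
Sum = 0+2+7+13+20 = 42.
Difference = 46 − 42 = 4.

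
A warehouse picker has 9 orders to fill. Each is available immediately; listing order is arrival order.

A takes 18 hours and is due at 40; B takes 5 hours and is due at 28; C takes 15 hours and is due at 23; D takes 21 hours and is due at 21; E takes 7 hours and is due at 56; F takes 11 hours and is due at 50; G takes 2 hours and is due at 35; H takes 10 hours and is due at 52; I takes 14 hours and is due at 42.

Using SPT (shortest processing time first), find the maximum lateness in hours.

SPT (increasing processing time): G B E H F I C A D.
G: 0→2, due 35, lateness -33
B: 2→7, due 28, lateness -21
E: 7→14, due 56, lateness -42
H: 14→24, due 52, lateness -28
F: 24→35, due 50, lateness -15
I: 35→49, due 42, lateness 7
C: 49→64, due 23, lateness 41
A: 64→82, due 40, lateness 42
D: 82→103, due 21, lateness 82
Maximum = 82.

82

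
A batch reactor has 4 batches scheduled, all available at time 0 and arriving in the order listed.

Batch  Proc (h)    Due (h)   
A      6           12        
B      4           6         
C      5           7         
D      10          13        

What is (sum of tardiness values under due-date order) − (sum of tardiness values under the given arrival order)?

EDD (increasing due date): B C A D.
B: 0→4, due 6, tardiness 0
C: 4→9, due 7, tardiness 2
A: 9→15, due 12, tardiness 3
D: 15→25, due 13, tardiness 12
Sum = 0+2+3+12 = 17.
FIFO (arrival order): A B C D.
A: 0→6, due 12, tardiness 0
B: 6→10, due 6, tardiness 4
C: 10→15, due 7, tardiness 8
D: 15→25, due 13, tardiness 12
Sum = 0+4+8+12 = 24.
Difference = 17 − 24 = -7.

-7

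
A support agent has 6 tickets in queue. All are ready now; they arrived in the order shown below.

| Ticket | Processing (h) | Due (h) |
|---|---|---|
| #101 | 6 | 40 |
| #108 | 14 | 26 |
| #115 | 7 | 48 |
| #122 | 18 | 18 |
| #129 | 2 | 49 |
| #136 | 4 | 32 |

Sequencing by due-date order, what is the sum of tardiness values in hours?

15

EDD (increasing due date): #122 #108 #136 #101 #115 #129.
#122: 0→18, due 18, tardiness 0
#108: 18→32, due 26, tardiness 6
#136: 32→36, due 32, tardiness 4
#101: 36→42, due 40, tardiness 2
#115: 42→49, due 48, tardiness 1
#129: 49→51, due 49, tardiness 2
Sum = 0+6+4+2+1+2 = 15.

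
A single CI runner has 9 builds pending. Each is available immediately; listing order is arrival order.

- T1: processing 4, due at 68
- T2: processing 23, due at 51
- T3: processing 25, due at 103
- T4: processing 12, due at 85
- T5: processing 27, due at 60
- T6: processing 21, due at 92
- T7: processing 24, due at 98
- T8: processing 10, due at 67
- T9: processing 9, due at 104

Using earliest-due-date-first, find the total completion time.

792

EDD (increasing due date): T2 T5 T8 T1 T4 T6 T7 T3 T9.
T2: 0→23
T5: 23→50
T8: 50→60
T1: 60→64
T4: 64→76
T6: 76→97
T7: 97→121
T3: 121→146
T9: 146→155
Sum = 23+50+60+64+76+97+121+146+155 = 792.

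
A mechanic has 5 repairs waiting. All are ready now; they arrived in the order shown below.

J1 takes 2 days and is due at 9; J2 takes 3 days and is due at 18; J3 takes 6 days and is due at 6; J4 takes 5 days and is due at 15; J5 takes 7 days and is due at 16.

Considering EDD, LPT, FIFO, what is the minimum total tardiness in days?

9

EDD (increasing due date): J3 J1 J4 J5 J2.
J3: 0→6, due 6, tardiness 0
J1: 6→8, due 9, tardiness 0
J4: 8→13, due 15, tardiness 0
J5: 13→20, due 16, tardiness 4
J2: 20→23, due 18, tardiness 5
Sum = 0+0+0+4+5 = 9.
LPT (decreasing processing time): J5 J3 J4 J2 J1.
J5: 0→7, due 16, tardiness 0
J3: 7→13, due 6, tardiness 7
J4: 13→18, due 15, tardiness 3
J2: 18→21, due 18, tardiness 3
J1: 21→23, due 9, tardiness 14
Sum = 0+7+3+3+14 = 27.
FIFO (arrival order): J1 J2 J3 J4 J5.
J1: 0→2, due 9, tardiness 0
J2: 2→5, due 18, tardiness 0
J3: 5→11, due 6, tardiness 5
J4: 11→16, due 15, tardiness 1
J5: 16→23, due 16, tardiness 7
Sum = 0+0+5+1+7 = 13.
EDD 9, LPT 27, FIFO 13 → minimum 9.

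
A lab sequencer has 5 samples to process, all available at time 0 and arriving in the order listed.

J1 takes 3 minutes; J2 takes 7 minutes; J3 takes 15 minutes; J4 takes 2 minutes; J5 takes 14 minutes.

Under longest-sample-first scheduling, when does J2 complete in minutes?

LPT (decreasing processing time): J3 J5 J2 J1 J4.
J3: 0→15
J5: 15→29
J2: 29→36

36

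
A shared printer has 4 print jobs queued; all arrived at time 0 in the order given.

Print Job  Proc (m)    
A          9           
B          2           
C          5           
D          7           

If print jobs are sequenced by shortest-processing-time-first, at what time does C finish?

7

SPT (increasing processing time): B C D A.
B: 0→2
C: 2→7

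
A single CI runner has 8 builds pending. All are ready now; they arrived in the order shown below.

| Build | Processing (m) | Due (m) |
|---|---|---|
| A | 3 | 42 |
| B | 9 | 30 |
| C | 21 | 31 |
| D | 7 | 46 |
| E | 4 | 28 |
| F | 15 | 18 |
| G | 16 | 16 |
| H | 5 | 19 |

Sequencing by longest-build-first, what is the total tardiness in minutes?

249

LPT (decreasing processing time): C G F B D H E A.
C: 0→21, due 31, tardiness 0
G: 21→37, due 16, tardiness 21
F: 37→52, due 18, tardiness 34
B: 52→61, due 30, tardiness 31
D: 61→68, due 46, tardiness 22
H: 68→73, due 19, tardiness 54
E: 73→77, due 28, tardiness 49
A: 77→80, due 42, tardiness 38
Sum = 0+21+34+31+22+54+49+38 = 249.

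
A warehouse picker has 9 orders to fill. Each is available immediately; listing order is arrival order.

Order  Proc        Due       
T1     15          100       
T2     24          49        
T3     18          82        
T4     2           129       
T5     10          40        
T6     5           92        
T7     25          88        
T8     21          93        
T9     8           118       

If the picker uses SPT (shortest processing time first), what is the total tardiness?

SPT (increasing processing time): T4 T6 T9 T5 T1 T3 T8 T2 T7.
T4: 0→2, due 129, tardiness 0
T6: 2→7, due 92, tardiness 0
T9: 7→15, due 118, tardiness 0
T5: 15→25, due 40, tardiness 0
T1: 25→40, due 100, tardiness 0
T3: 40→58, due 82, tardiness 0
T8: 58→79, due 93, tardiness 0
T2: 79→103, due 49, tardiness 54
T7: 103→128, due 88, tardiness 40
Sum = 0+0+0+0+0+0+0+54+40 = 94.

94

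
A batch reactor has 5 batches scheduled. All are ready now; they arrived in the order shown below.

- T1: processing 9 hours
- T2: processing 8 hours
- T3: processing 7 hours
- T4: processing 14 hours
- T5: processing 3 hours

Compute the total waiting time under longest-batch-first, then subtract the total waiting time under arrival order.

LPT (decreasing processing time): T4 T1 T2 T3 T5.
T4: waits 0, runs 0→14
T1: waits 14, runs 14→23
T2: waits 23, runs 23→31
T3: waits 31, runs 31→38
T5: waits 38, runs 38→41
Sum = 0+14+23+31+38 = 106.
FIFO (arrival order): T1 T2 T3 T4 T5.
T1: waits 0, runs 0→9
T2: waits 9, runs 9→17
T3: waits 17, runs 17→24
T4: waits 24, runs 24→38
T5: waits 38, runs 38→41
Sum = 0+9+17+24+38 = 88.
Difference = 106 − 88 = 18.

18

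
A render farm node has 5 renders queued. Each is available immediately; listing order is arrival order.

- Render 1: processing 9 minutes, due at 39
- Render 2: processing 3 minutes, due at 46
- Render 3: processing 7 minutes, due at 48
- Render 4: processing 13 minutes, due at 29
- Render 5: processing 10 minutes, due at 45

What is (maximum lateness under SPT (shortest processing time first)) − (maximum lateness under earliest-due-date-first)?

SPT (increasing processing time): Render 2 Render 3 Render 1 Render 5 Render 4.
Render 2: 0→3, due 46, lateness -43
Render 3: 3→10, due 48, lateness -38
Render 1: 10→19, due 39, lateness -20
Render 5: 19→29, due 45, lateness -16
Render 4: 29→42, due 29, lateness 13
Maximum = 13.
EDD (increasing due date): Render 4 Render 1 Render 5 Render 2 Render 3.
Render 4: 0→13, due 29, lateness -16
Render 1: 13→22, due 39, lateness -17
Render 5: 22→32, due 45, lateness -13
Render 2: 32→35, due 46, lateness -11
Render 3: 35→42, due 48, lateness -6
Maximum = -6.
Difference = 13 − -6 = 19.

19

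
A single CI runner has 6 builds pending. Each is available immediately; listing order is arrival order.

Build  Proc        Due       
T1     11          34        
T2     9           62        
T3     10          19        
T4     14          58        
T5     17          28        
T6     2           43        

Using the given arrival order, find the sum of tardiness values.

FIFO (arrival order): T1 T2 T3 T4 T5 T6.
T1: 0→11, due 34, tardiness 0
T2: 11→20, due 62, tardiness 0
T3: 20→30, due 19, tardiness 11
T4: 30→44, due 58, tardiness 0
T5: 44→61, due 28, tardiness 33
T6: 61→63, due 43, tardiness 20
Sum = 0+0+11+0+33+20 = 64.

64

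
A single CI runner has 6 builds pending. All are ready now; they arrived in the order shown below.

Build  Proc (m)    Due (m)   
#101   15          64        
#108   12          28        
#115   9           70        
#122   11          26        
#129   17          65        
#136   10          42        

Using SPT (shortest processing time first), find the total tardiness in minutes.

27

SPT (increasing processing time): #115 #136 #122 #108 #101 #129.
#115: 0→9, due 70, tardiness 0
#136: 9→19, due 42, tardiness 0
#122: 19→30, due 26, tardiness 4
#108: 30→42, due 28, tardiness 14
#101: 42→57, due 64, tardiness 0
#129: 57→74, due 65, tardiness 9
Sum = 0+0+4+14+0+9 = 27.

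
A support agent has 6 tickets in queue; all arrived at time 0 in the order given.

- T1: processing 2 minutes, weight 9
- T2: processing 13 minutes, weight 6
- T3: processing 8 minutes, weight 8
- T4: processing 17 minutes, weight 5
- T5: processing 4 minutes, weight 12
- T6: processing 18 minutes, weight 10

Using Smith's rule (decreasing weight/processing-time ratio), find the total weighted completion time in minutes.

1102

WSPT (decreasing weight/processing-time ratio): T1 T5 T3 T6 T2 T4.
T1: finishes 2, weight 9, w·C = 18
T5: finishes 6, weight 12, w·C = 72
T3: finishes 14, weight 8, w·C = 112
T6: finishes 32, weight 10, w·C = 320
T2: finishes 45, weight 6, w·C = 270
T4: finishes 62, weight 5, w·C = 310
Sum = 18+72+112+320+270+310 = 1102.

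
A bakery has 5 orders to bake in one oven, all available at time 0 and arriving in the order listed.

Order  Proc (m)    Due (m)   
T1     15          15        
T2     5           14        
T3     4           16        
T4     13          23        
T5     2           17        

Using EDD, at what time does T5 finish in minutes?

26

EDD (increasing due date): T2 T1 T3 T5 T4.
T2: 0→5
T1: 5→20
T3: 20→24
T5: 24→26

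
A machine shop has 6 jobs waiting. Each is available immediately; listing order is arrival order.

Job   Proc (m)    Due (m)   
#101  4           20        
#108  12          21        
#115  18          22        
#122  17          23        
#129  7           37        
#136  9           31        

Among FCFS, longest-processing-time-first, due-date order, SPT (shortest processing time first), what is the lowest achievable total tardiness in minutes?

FIFO (arrival order): #101 #108 #115 #122 #129 #136.
#101: 0→4, due 20, tardiness 0
#108: 4→16, due 21, tardiness 0
#115: 16→34, due 22, tardiness 12
#122: 34→51, due 23, tardiness 28
#129: 51→58, due 37, tardiness 21
#136: 58→67, due 31, tardiness 36
Sum = 0+0+12+28+21+36 = 97.
LPT (decreasing processing time): #115 #122 #108 #136 #129 #101.
#115: 0→18, due 22, tardiness 0
#122: 18→35, due 23, tardiness 12
#108: 35→47, due 21, tardiness 26
#136: 47→56, due 31, tardiness 25
#129: 56→63, due 37, tardiness 26
#101: 63→67, due 20, tardiness 47
Sum = 0+12+26+25+26+47 = 136.
EDD (increasing due date): #101 #108 #115 #122 #136 #129.
#101: 0→4, due 20, tardiness 0
#108: 4→16, due 21, tardiness 0
#115: 16→34, due 22, tardiness 12
#122: 34→51, due 23, tardiness 28
#136: 51→60, due 31, tardiness 29
#129: 60→67, due 37, tardiness 30
Sum = 0+0+12+28+29+30 = 99.
SPT (increasing processing time): #101 #129 #136 #108 #122 #115.
#101: 0→4, due 20, tardiness 0
#129: 4→11, due 37, tardiness 0
#136: 11→20, due 31, tardiness 0
#108: 20→32, due 21, tardiness 11
#122: 32→49, due 23, tardiness 26
#115: 49→67, due 22, tardiness 45
Sum = 0+0+0+11+26+45 = 82.
FIFO 97, LPT 136, EDD 99, SPT 82 → minimum 82.

82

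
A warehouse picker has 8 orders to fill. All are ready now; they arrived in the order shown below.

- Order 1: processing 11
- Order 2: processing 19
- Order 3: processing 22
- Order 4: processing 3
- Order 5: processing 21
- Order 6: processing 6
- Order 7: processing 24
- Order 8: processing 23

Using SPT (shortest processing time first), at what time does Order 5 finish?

60

SPT (increasing processing time): Order 4 Order 6 Order 1 Order 2 Order 5 Order 3 Order 8 Order 7.
Order 4: 0→3
Order 6: 3→9
Order 1: 9→20
Order 2: 20→39
Order 5: 39→60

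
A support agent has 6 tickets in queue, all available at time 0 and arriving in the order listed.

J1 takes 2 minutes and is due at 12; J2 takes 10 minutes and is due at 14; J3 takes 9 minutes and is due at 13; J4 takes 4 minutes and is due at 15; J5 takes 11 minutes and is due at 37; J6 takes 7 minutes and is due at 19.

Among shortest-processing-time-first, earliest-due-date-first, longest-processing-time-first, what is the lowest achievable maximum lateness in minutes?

13

SPT (increasing processing time): J1 J4 J6 J3 J2 J5.
J1: 0→2, due 12, lateness -10
J4: 2→6, due 15, lateness -9
J6: 6→13, due 19, lateness -6
J3: 13→22, due 13, lateness 9
J2: 22→32, due 14, lateness 18
J5: 32→43, due 37, lateness 6
Maximum = 18.
EDD (increasing due date): J1 J3 J2 J4 J6 J5.
J1: 0→2, due 12, lateness -10
J3: 2→11, due 13, lateness -2
J2: 11→21, due 14, lateness 7
J4: 21→25, due 15, lateness 10
J6: 25→32, due 19, lateness 13
J5: 32→43, due 37, lateness 6
Maximum = 13.
LPT (decreasing processing time): J5 J2 J3 J6 J4 J1.
J5: 0→11, due 37, lateness -26
J2: 11→21, due 14, lateness 7
J3: 21→30, due 13, lateness 17
J6: 30→37, due 19, lateness 18
J4: 37→41, due 15, lateness 26
J1: 41→43, due 12, lateness 31
Maximum = 31.
SPT 18, EDD 13, LPT 31 → minimum 13.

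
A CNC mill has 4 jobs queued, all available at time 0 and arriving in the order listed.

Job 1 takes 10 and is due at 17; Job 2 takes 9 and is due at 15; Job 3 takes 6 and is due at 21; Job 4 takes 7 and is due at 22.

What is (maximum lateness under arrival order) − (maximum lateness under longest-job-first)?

-1

FIFO (arrival order): Job 1 Job 2 Job 3 Job 4.
Job 1: 0→10, due 17, lateness -7
Job 2: 10→19, due 15, lateness 4
Job 3: 19→25, due 21, lateness 4
Job 4: 25→32, due 22, lateness 10
Maximum = 10.
LPT (decreasing processing time): Job 1 Job 2 Job 4 Job 3.
Job 1: 0→10, due 17, lateness -7
Job 2: 10→19, due 15, lateness 4
Job 4: 19→26, due 22, lateness 4
Job 3: 26→32, due 21, lateness 11
Maximum = 11.
Difference = 10 − 11 = -1.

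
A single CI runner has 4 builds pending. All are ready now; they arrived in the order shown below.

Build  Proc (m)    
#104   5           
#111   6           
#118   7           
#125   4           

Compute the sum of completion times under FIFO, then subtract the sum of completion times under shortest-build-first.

6

FIFO (arrival order): #104 #111 #118 #125.
#104: 0→5
#111: 5→11
#118: 11→18
#125: 18→22
Sum = 5+11+18+22 = 56.
SPT (increasing processing time): #125 #104 #111 #118.
#125: 0→4
#104: 4→9
#111: 9→15
#118: 15→22
Sum = 4+9+15+22 = 50.
Difference = 56 − 50 = 6.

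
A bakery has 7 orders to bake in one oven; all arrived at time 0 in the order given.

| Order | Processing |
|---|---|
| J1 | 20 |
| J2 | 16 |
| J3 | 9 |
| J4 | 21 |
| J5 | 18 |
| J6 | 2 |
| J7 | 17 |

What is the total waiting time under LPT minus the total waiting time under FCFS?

53

LPT (decreasing processing time): J4 J1 J5 J7 J2 J3 J6.
J4: waits 0, runs 0→21
J1: waits 21, runs 21→41
J5: waits 41, runs 41→59
J7: waits 59, runs 59→76
J2: waits 76, runs 76→92
J3: waits 92, runs 92→101
J6: waits 101, runs 101→103
Sum = 0+21+41+59+76+92+101 = 390.
FIFO (arrival order): J1 J2 J3 J4 J5 J6 J7.
J1: waits 0, runs 0→20
J2: waits 20, runs 20→36
J3: waits 36, runs 36→45
J4: waits 45, runs 45→66
J5: waits 66, runs 66→84
J6: waits 84, runs 84→86
J7: waits 86, runs 86→103
Sum = 0+20+36+45+66+84+86 = 337.
Difference = 390 − 337 = 53.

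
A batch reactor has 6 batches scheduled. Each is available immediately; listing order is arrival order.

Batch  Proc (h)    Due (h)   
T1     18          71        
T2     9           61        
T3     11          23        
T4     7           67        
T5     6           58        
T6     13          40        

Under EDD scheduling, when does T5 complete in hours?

EDD (increasing due date): T3 T6 T5 T2 T4 T1.
T3: 0→11
T6: 11→24
T5: 24→30

30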